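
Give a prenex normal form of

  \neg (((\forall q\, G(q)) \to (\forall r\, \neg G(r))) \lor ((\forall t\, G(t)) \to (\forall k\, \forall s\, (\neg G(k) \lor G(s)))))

Eliminate → and ↔ using ¬ and ∨.
  \neg (\neg (\forall q\, G(q)) \lor (\forall r\, \neg G(r)) \lor \neg (\forall t\, G(t)) \lor (\forall k\, \forall s\, (\neg G(k) \lor G(s))))
Push ¬ through the quantifiers and connectives to reach negation normal form:
  (\forall q\, G(q)) \land (\exists r\, G(r)) \land (\forall t\, G(t)) \land (\exists k\, \exists s\, (G(k) \land \neg G(s)))
All bound variables are already distinct, so no renaming is needed.
Finally move all quantifiers to the prefix:
  \forall q\, \exists r\, \forall t\, \exists k\, \exists s\, (G(q) \land G(r) \land G(t) \land G(k) \land \neg G(s))

\forall q\, \exists r\, \forall t\, \exists k\, \exists s\, (G(q) \land G(r) \land G(t) \land G(k) \land \neg G(s))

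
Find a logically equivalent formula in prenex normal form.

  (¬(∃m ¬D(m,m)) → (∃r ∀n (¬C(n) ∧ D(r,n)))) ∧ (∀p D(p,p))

Eliminate → and ↔ using ¬ and ∨.
  (¬¬(∃m ¬D(m,m)) ∨ (∃r ∀n (¬C(n) ∧ D(r,n)))) ∧ (∀p D(p,p))
Push ¬ through the quantifiers and connectives to reach negation normal form:
  ((∃m ¬D(m,m)) ∨ (∃r ∀n (¬C(n) ∧ D(r,n)))) ∧ (∀p D(p,p))
All bound variables are already distinct, so no renaming is needed.
Pull the quantifiers to the front (each side's bound variable is not free in the other side):
  ∃m ∃r ∀n ∀p ((¬D(m,m) ∨ ¬C(n) ∧ D(r,n)) ∧ D(p,p))

∃m ∃r ∀n ∀p ((¬D(m,m) ∨ ¬C(n) ∧ D(r,n)) ∧ D(p,p))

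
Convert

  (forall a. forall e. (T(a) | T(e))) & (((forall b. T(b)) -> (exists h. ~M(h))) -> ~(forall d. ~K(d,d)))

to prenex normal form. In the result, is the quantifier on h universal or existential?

universal

First replace A → B with ¬A ∨ B.
  (forall a. forall e. (T(a) | T(e))) & (~(~(forall b. T(b)) | (exists h. ~M(h))) | ~(forall d. ~K(d,d)))
Push ¬ through the quantifiers and connectives to reach negation normal form:
  (forall a. forall e. (T(a) | T(e))) & ((forall b. T(b)) & (forall h. M(h)) | (exists d. K(d,d)))
Pull the quantifiers to the front (each side's bound variable is not free in the other side):
  forall a. forall e. forall b. forall h. exists d. ((T(a) | T(e)) & (T(b) & M(h) | K(d,d)))
The quantifier exists h sits under an odd number of negations (counting the antecedent side of each →), so it flips to forall h.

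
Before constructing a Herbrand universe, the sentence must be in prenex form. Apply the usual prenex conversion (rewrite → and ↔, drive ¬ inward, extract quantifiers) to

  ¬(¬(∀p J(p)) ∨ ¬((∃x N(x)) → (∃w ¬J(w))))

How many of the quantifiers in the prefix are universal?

2

First replace A → B with ¬A ∨ B.
  ¬(¬(∀p J(p)) ∨ ¬(¬(∃x N(x)) ∨ (∃w ¬J(w))))
Move each ¬ inward, flipping quantifiers it crosses:
  (∀p J(p)) ∧ ((∀x ¬N(x)) ∨ (∃w ¬J(w)))
All bound variables are already distinct, so no renaming is needed.
Pull the quantifiers to the front (each side's bound variable is not free in the other side):
  ∀p ∀x ∃w (J(p) ∧ (¬N(x) ∨ ¬J(w)))
The prefix is ∀p ∀x ∃w: 2 universal, 1 existential.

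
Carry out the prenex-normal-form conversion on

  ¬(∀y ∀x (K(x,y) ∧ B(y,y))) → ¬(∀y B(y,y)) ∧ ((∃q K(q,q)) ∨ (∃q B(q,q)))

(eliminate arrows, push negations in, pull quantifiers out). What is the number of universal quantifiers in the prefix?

Eliminate → and ↔ using ¬ and ∨.
  ¬¬(∀y ∀x (K(x,y) ∧ B(y,y))) ∨ ¬(∀y B(y,y)) ∧ ((∃q K(q,q)) ∨ (∃q B(q,q)))
Push ¬ through the quantifiers and connectives to reach negation normal form:
  (∀y ∀x (K(x,y) ∧ B(y,y))) ∨ (∃y ¬B(y,y)) ∧ ((∃q K(q,q)) ∨ (∃q B(q,q)))
Standardize variables apart so no two quantifiers bind the same name: y↦s, q↦z1.
  (∀y ∀x (K(x,y) ∧ B(y,y))) ∨ (∃s ¬B(s,s)) ∧ ((∃q K(q,q)) ∨ (∃z1 B(z1,z1)))
Finally move all quantifiers to the prefix:
  ∀y ∀x ∃s ∃q ∃z1 (K(x,y) ∧ B(y,y) ∨ ¬B(s,s) ∧ (K(q,q) ∨ B(z1,z1)))
The prefix is ∀y ∀x ∃s ∃q ∃z1: 2 universal, 3 existential.

2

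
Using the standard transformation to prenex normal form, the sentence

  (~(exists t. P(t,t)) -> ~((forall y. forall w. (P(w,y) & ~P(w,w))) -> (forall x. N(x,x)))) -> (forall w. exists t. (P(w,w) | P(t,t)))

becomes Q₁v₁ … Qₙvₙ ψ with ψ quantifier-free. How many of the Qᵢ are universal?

Eliminate → and ↔ using ¬ and ∨.
  ~(~~(exists t. P(t,t)) | ~(~(forall y. forall w. (P(w,y) & ~P(w,w))) | (forall x. N(x,x)))) | (forall w. exists t. (P(w,w) | P(t,t)))
Push ¬ through the quantifiers and connectives to reach negation normal form:
  (forall t. ~P(t,t)) & ((exists y. exists w. (~P(w,y) | P(w,w))) | (forall x. N(x,x))) | (forall w. exists t. (P(w,w) | P(t,t)))
Rename bound variables to avoid capture: w↦u, t↦s.
  (forall t. ~P(t,t)) & ((exists y. exists w. (~P(w,y) | P(w,w))) | (forall x. N(x,x))) | (forall u. exists s. (P(u,u) | P(s,s)))
Finally move all quantifiers to the prefix:
  forall t. exists y. exists w. forall x. forall u. exists s. (~P(t,t) & (~P(w,y) | P(w,w) | N(x,x)) | P(u,u) | P(s,s))
The prefix is forall t exists y exists w forall x forall u exists s: 3 universal, 3 existential.

3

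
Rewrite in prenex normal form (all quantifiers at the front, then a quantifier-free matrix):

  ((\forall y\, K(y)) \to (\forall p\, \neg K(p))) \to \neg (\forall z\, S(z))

\forall y\, \exists p\, \exists z\, (K(y) \land K(p) \lor \neg S(z))

Rewrite implications/biconditionals: A → B as ¬A ∨ B.
  \neg (\neg (\forall y\, K(y)) \lor (\forall p\, \neg K(p))) \lor \neg (\forall z\, S(z))
Push ¬ through the quantifiers and connectives to reach negation normal form:
  (\forall y\, K(y)) \land (\exists p\, K(p)) \lor (\exists z\, \neg S(z))
Pull the quantifiers to the front (each side's bound variable is not free in the other side):
  \forall y\, \exists p\, \exists z\, (K(y) \land K(p) \lor \neg S(z))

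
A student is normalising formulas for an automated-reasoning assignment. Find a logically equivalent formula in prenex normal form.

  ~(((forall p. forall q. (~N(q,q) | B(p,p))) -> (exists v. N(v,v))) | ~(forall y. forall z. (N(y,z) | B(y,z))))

forall p. forall q. forall v. forall y. forall z. ((~N(q,q) | B(p,p)) & ~N(v,v) & (N(y,z) | B(y,z)))

Rewrite implications/biconditionals: A → B as ¬A ∨ B.
  ~(~(forall p. forall q. (~N(q,q) | B(p,p))) | (exists v. N(v,v)) | ~(forall y. forall z. (N(y,z) | B(y,z))))
Move each ¬ inward, flipping quantifiers it crosses:
  (forall p. forall q. (~N(q,q) | B(p,p))) & (forall v. ~N(v,v)) & (forall y. forall z. (N(y,z) | B(y,z)))
Finally move all quantifiers to the prefix:
  forall p. forall q. forall v. forall y. forall z. ((~N(q,q) | B(p,p)) & ~N(v,v) & (N(y,z) | B(y,z)))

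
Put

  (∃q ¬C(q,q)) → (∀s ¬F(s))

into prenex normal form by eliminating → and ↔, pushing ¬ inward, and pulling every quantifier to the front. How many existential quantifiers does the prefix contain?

Rewrite implications/biconditionals: A → B as ¬A ∨ B.
  ¬(∃q ¬C(q,q)) ∨ (∀s ¬F(s))
Push ¬ through the quantifiers and connectives to reach negation normal form:
  (∀q C(q,q)) ∨ (∀s ¬F(s))
All bound variables are already distinct, so no renaming is needed.
Finally move all quantifiers to the prefix:
  ∀q ∀s (C(q,q) ∨ ¬F(s))
The prefix is ∀q ∀s: 2 universal, 0 existential.

0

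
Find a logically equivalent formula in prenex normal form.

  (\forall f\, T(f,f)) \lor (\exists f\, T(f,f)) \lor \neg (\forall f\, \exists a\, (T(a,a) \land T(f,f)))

\forall f\, \exists y1\, \exists y\, \forall a\, (T(f,f) \lor T(y1,y1) \lor \neg T(a,a) \lor \neg T(y,y))

Drive negations inward (¬∀x A ≡ ∃x ¬A, ¬∃x A ≡ ∀x ¬A, De Morgan for ∧/∨):
  (\forall f\, T(f,f)) \lor (\exists f\, T(f,f)) \lor (\exists f\, \forall a\, (\neg T(a,a) \lor \neg T(f,f)))
Rename bound variables to avoid capture: f↦y1, f↦y.
  (\forall f\, T(f,f)) \lor (\exists y1\, T(y1,y1)) \lor (\exists y\, \forall a\, (\neg T(a,a) \lor \neg T(y,y)))
Pull the quantifiers to the front (each side's bound variable is not free in the other side):
  \forall f\, \exists y1\, \exists y\, \forall a\, (T(f,f) \lor T(y1,y1) \lor \neg T(a,a) \lor \neg T(y,y))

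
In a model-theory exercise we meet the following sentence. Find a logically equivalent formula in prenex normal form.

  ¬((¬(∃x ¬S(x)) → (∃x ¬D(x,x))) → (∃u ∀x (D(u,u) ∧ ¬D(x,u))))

First replace A → B with ¬A ∨ B.
  ¬(¬(¬¬(∃x ¬S(x)) ∨ (∃x ¬D(x,x))) ∨ (∃u ∀x (D(u,u) ∧ ¬D(x,u))))
Push ¬ through the quantifiers and connectives to reach negation normal form:
  ((∃x ¬S(x)) ∨ (∃x ¬D(x,x))) ∧ (∀u ∃x (¬D(u,u) ∨ D(x,u)))
Rename bound variables to avoid capture: x↦y, x↦s.
  ((∃x ¬S(x)) ∨ (∃y ¬D(y,y))) ∧ (∀u ∃s (¬D(u,u) ∨ D(s,u)))
Finally move all quantifiers to the prefix:
  ∃x ∃y ∀u ∃s ((¬S(x) ∨ ¬D(y,y)) ∧ (¬D(u,u) ∨ D(s,u)))

∃x ∃y ∀u ∃s ((¬S(x) ∨ ¬D(y,y)) ∧ (¬D(u,u) ∨ D(s,u)))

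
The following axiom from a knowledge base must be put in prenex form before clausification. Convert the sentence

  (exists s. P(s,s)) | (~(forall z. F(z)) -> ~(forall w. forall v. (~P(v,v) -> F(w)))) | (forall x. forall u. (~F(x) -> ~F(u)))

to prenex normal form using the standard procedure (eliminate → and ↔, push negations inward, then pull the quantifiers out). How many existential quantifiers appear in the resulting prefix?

3

Rewrite implications/biconditionals: A → B as ¬A ∨ B.
  (exists s. P(s,s)) | ~~(forall z. F(z)) | ~(forall w. forall v. (~~P(v,v) | F(w))) | (forall x. forall u. (~~F(x) | ~F(u)))
Push ¬ through the quantifiers and connectives to reach negation normal form:
  (exists s. P(s,s)) | (forall z. F(z)) | (exists w. exists v. (~P(v,v) & ~F(w))) | (forall x. forall u. (F(x) | ~F(u)))
All bound variables are already distinct, so no renaming is needed.
Finally move all quantifiers to the prefix:
  exists s. forall z. exists w. exists v. forall x. forall u. (P(s,s) | F(z) | ~P(v,v) & ~F(w) | F(x) | ~F(u))
The prefix is exists s forall z exists w exists v forall x forall u: 3 universal, 3 existential.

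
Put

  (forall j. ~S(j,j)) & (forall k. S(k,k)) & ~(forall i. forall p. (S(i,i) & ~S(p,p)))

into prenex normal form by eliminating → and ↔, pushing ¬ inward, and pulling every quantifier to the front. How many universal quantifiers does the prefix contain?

Drive negations inward (¬∀x A ≡ ∃x ¬A, ¬∃x A ≡ ∀x ¬A, De Morgan for ∧/∨):
  (forall j. ~S(j,j)) & (forall k. S(k,k)) & (exists i. exists p. (~S(i,i) | S(p,p)))
All bound variables are already distinct, so no renaming is needed.
Finally move all quantifiers to the prefix:
  forall j. forall k. exists i. exists p. (~S(j,j) & S(k,k) & (~S(i,i) | S(p,p)))
The prefix is forall j forall k exists i exists p: 2 universal, 2 existential.

2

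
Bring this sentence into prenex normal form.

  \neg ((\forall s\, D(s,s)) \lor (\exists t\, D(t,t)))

Drive negations inward (¬∀x A ≡ ∃x ¬A, ¬∃x A ≡ ∀x ¬A, De Morgan for ∧/∨):
  (\exists s\, \neg D(s,s)) \land (\forall t\, \neg D(t,t))
Pull the quantifiers to the front (each side's bound variable is not free in the other side):
  \exists s\, \forall t\, (\neg D(s,s) \land \neg D(t,t))

\exists s\, \forall t\, (\neg D(s,s) \land \neg D(t,t))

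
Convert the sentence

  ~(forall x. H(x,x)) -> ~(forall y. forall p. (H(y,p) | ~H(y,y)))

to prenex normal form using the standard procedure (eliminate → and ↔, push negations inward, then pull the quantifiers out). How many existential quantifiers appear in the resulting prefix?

2

Eliminate → and ↔ using ¬ and ∨.
  ~~(forall x. H(x,x)) | ~(forall y. forall p. (H(y,p) | ~H(y,y)))
Move each ¬ inward, flipping quantifiers it crosses:
  (forall x. H(x,x)) | (exists y. exists p. (~H(y,p) & H(y,y)))
All bound variables are already distinct, so no renaming is needed.
Finally move all quantifiers to the prefix:
  forall x. exists y. exists p. (H(x,x) | ~H(y,p) & H(y,y))
The prefix is forall x exists y exists p: 1 universal, 2 existential.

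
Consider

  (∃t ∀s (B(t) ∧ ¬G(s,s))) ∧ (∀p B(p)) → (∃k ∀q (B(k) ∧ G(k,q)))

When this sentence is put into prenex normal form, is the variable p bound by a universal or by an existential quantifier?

Eliminate → and ↔ using ¬ and ∨.
  ¬((∃t ∀s (B(t) ∧ ¬G(s,s))) ∧ (∀p B(p))) ∨ (∃k ∀q (B(k) ∧ G(k,q)))
Push ¬ through the quantifiers and connectives to reach negation normal form:
  (∀t ∃s (¬B(t) ∨ G(s,s))) ∨ (∃p ¬B(p)) ∨ (∃k ∀q (B(k) ∧ G(k,q)))
Finally move all quantifiers to the prefix:
  ∀t ∃s ∃p ∃k ∀q (¬B(t) ∨ G(s,s) ∨ ¬B(p) ∨ B(k) ∧ G(k,q))
The quantifier ∀p sits under an odd number of negations (counting the antecedent side of each →), so it flips to ∃p.

existential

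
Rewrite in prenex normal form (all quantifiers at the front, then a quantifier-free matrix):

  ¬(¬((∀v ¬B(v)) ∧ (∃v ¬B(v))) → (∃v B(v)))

∃v ∀w ∀s ((B(v) ∨ B(w)) ∧ ¬B(s))

First replace A → B with ¬A ∨ B.
  ¬(¬¬((∀v ¬B(v)) ∧ (∃v ¬B(v))) ∨ (∃v B(v)))
Push ¬ through the quantifiers and connectives to reach negation normal form:
  ((∃v B(v)) ∨ (∀v B(v))) ∧ (∀v ¬B(v))
Rename bound variables to avoid capture: v↦w, v↦s.
  ((∃v B(v)) ∨ (∀w B(w))) ∧ (∀s ¬B(s))
Extract every quantifier outward, since the variables are now distinct and don't occur free across branches:
  ∃v ∀w ∀s ((B(v) ∨ B(w)) ∧ ¬B(s))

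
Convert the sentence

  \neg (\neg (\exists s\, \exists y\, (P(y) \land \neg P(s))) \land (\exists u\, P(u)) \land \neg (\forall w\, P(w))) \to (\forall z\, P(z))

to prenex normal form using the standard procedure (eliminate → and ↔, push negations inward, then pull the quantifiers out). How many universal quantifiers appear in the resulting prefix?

3

Rewrite implications/biconditionals: A → B as ¬A ∨ B.
  \neg \neg (\neg (\exists s\, \exists y\, (P(y) \land \neg P(s))) \land (\exists u\, P(u)) \land \neg (\forall w\, P(w))) \lor (\forall z\, P(z))
Push ¬ through the quantifiers and connectives to reach negation normal form:
  (\forall s\, \forall y\, (\neg P(y) \lor P(s))) \land (\exists u\, P(u)) \land (\exists w\, \neg P(w)) \lor (\forall z\, P(z))
Pull the quantifiers to the front (each side's bound variable is not free in the other side):
  \forall s\, \forall y\, \exists u\, \exists w\, \forall z\, ((\neg P(y) \lor P(s)) \land P(u) \land \neg P(w) \lor P(z))
The prefix is \forall s \forall y \exists u \exists w \forall z: 3 universal, 2 existential.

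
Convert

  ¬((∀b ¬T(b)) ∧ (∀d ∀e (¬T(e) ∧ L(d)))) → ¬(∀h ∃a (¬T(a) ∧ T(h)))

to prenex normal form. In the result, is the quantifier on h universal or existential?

Rewrite implications/biconditionals: A → B as ¬A ∨ B.
  ¬¬((∀b ¬T(b)) ∧ (∀d ∀e (¬T(e) ∧ L(d)))) ∨ ¬(∀h ∃a (¬T(a) ∧ T(h)))
Push ¬ through the quantifiers and connectives to reach negation normal form:
  (∀b ¬T(b)) ∧ (∀d ∀e (¬T(e) ∧ L(d))) ∨ (∃h ∀a (T(a) ∨ ¬T(h)))
Extract every quantifier outward, since the variables are now distinct and don't occur free across branches:
  ∀b ∀d ∀e ∃h ∀a (¬T(b) ∧ ¬T(e) ∧ L(d) ∨ T(a) ∨ ¬T(h))
The quantifier ∀h sits under an odd number of negations (counting the antecedent side of each →), so it flips to ∃h.

existential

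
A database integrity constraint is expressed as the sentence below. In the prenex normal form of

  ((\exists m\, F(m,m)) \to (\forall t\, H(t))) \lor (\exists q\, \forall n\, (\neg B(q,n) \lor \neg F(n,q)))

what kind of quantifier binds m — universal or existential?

universal

First replace A → B with ¬A ∨ B.
  \neg (\exists m\, F(m,m)) \lor (\forall t\, H(t)) \lor (\exists q\, \forall n\, (\neg B(q,n) \lor \neg F(n,q)))
Push ¬ through the quantifiers and connectives to reach negation normal form:
  (\forall m\, \neg F(m,m)) \lor (\forall t\, H(t)) \lor (\exists q\, \forall n\, (\neg B(q,n) \lor \neg F(n,q)))
Finally move all quantifiers to the prefix:
  \forall m\, \forall t\, \exists q\, \forall n\, (\neg F(m,m) \lor H(t) \lor \neg B(q,n) \lor \neg F(n,q))
The quantifier \exists m sits under an odd number of negations (counting the antecedent side of each →), so it flips to \forall m.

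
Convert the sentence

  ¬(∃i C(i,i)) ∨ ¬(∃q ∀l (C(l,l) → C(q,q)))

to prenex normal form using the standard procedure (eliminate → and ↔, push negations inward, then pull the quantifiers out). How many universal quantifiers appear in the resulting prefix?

Eliminate → and ↔ using ¬ and ∨.
  ¬(∃i C(i,i)) ∨ ¬(∃q ∀l (¬C(l,l) ∨ C(q,q)))
Push ¬ through the quantifiers and connectives to reach negation normal form:
  (∀i ¬C(i,i)) ∨ (∀q ∃l (C(l,l) ∧ ¬C(q,q)))
All bound variables are already distinct, so no renaming is needed.
Extract every quantifier outward, since the variables are now distinct and don't occur free across branches:
  ∀i ∀q ∃l (¬C(i,i) ∨ C(l,l) ∧ ¬C(q,q))
The prefix is ∀i ∀q ∃l: 2 universal, 1 existential.

2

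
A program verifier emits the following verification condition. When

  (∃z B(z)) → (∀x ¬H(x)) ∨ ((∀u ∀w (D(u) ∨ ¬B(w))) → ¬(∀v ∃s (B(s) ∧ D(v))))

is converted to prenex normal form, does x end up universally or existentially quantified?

First replace A → B with ¬A ∨ B.
  ¬(∃z B(z)) ∨ (∀x ¬H(x)) ∨ ¬(∀u ∀w (D(u) ∨ ¬B(w))) ∨ ¬(∀v ∃s (B(s) ∧ D(v)))
Push ¬ through the quantifiers and connectives to reach negation normal form:
  (∀z ¬B(z)) ∨ (∀x ¬H(x)) ∨ (∃u ∃w (¬D(u) ∧ B(w))) ∨ (∃v ∀s (¬B(s) ∨ ¬D(v)))
All bound variables are already distinct, so no renaming is needed.
Finally move all quantifiers to the prefix:
  ∀z ∀x ∃u ∃w ∃v ∀s (¬B(z) ∨ ¬H(x) ∨ ¬D(u) ∧ B(w) ∨ ¬B(s) ∨ ¬D(v))
The quantifier ∀x sits under an even number of negations (counting the antecedent side of each →), so it remains universal.

universal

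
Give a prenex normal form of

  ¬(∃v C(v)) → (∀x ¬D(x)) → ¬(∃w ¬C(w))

∃v ∃x ∀w (C(v) ∨ D(x) ∨ C(w))

Rewrite implications/biconditionals: A → B as ¬A ∨ B.
  ¬¬(∃v C(v)) ∨ ¬(∀x ¬D(x)) ∨ ¬(∃w ¬C(w))
Move each ¬ inward, flipping quantifiers it crosses:
  (∃v C(v)) ∨ (∃x D(x)) ∨ (∀w C(w))
All bound variables are already distinct, so no renaming is needed.
Finally move all quantifiers to the prefix:
  ∃v ∃x ∀w (C(v) ∨ D(x) ∨ C(w))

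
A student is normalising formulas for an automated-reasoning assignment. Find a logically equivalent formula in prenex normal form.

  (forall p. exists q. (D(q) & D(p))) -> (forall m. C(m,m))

Eliminate → and ↔ using ¬ and ∨.
  ~(forall p. exists q. (D(q) & D(p))) | (forall m. C(m,m))
Push ¬ through the quantifiers and connectives to reach negation normal form:
  (exists p. forall q. (~D(q) | ~D(p))) | (forall m. C(m,m))
All bound variables are already distinct, so no renaming is needed.
Extract every quantifier outward, since the variables are now distinct and don't occur free across branches:
  exists p. forall q. forall m. (~D(q) | ~D(p) | C(m,m))

exists p. forall q. forall m. (~D(q) | ~D(p) | C(m,m))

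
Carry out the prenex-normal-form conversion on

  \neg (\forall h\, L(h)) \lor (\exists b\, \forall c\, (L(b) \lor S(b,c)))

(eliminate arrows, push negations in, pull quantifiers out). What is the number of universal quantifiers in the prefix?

1

Drive negations inward (¬∀x A ≡ ∃x ¬A, ¬∃x A ≡ ∀x ¬A, De Morgan for ∧/∨):
  (\exists h\, \neg L(h)) \lor (\exists b\, \forall c\, (L(b) \lor S(b,c)))
Extract every quantifier outward, since the variables are now distinct and don't occur free across branches:
  \exists h\, \exists b\, \forall c\, (\neg L(h) \lor L(b) \lor S(b,c))
The prefix is \exists h \exists b \forall c: 1 universal, 2 existential.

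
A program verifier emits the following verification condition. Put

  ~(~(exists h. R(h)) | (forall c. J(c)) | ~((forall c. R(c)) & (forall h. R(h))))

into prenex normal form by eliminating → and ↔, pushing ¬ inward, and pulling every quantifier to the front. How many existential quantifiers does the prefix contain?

Push ¬ through the quantifiers and connectives to reach negation normal form:
  (exists h. R(h)) & (exists c. ~J(c)) & (forall c. R(c)) & (forall h. R(h))
Give each quantifier a distinct variable: c↦z, h↦y.
  (exists h. R(h)) & (exists c. ~J(c)) & (forall z. R(z)) & (forall y. R(y))
Finally move all quantifiers to the prefix:
  exists h. exists c. forall z. forall y. (R(h) & ~J(c) & R(z) & R(y))
The prefix is exists h exists c forall z forall y: 2 universal, 2 existential.

2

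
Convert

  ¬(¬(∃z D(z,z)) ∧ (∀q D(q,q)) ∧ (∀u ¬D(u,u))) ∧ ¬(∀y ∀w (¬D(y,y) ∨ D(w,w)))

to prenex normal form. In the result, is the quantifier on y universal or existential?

existential

Push ¬ through the quantifiers and connectives to reach negation normal form:
  ((∃z D(z,z)) ∨ (∃q ¬D(q,q)) ∨ (∃u D(u,u))) ∧ (∃y ∃w (D(y,y) ∧ ¬D(w,w)))
Pull the quantifiers to the front (each side's bound variable is not free in the other side):
  ∃z ∃q ∃u ∃y ∃w ((D(z,z) ∨ ¬D(q,q) ∨ D(u,u)) ∧ D(y,y) ∧ ¬D(w,w))
The quantifier ∀y sits under an odd number of negations, so it flips to ∃y.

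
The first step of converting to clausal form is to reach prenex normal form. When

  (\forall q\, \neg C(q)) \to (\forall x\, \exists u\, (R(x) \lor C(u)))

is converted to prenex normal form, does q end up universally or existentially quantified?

Rewrite implications/biconditionals: A → B as ¬A ∨ B.
  \neg (\forall q\, \neg C(q)) \lor (\forall x\, \exists u\, (R(x) \lor C(u)))
Move each ¬ inward, flipping quantifiers it crosses:
  (\exists q\, C(q)) \lor (\forall x\, \exists u\, (R(x) \lor C(u)))
All bound variables are already distinct, so no renaming is needed.
Pull the quantifiers to the front (each side's bound variable is not free in the other side):
  \exists q\, \forall x\, \exists u\, (C(q) \lor R(x) \lor C(u))
The quantifier \forall q sits under an odd number of negations (counting the antecedent side of each →), so it flips to \exists q.

existential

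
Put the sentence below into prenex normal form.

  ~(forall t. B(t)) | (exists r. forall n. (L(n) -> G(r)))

Rewrite implications/biconditionals: A → B as ¬A ∨ B.
  ~(forall t. B(t)) | (exists r. forall n. (~L(n) | G(r)))
Move each ¬ inward, flipping quantifiers it crosses:
  (exists t. ~B(t)) | (exists r. forall n. (~L(n) | G(r)))
All bound variables are already distinct, so no renaming is needed.
Finally move all quantifiers to the prefix:
  exists t. exists r. forall n. (~B(t) | ~L(n) | G(r))

exists t. exists r. forall n. (~B(t) | ~L(n) | G(r))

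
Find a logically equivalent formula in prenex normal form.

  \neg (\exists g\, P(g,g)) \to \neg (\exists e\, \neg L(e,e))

\exists g\, \forall e\, (P(g,g) \lor L(e,e))

Eliminate → and ↔ using ¬ and ∨.
  \neg \neg (\exists g\, P(g,g)) \lor \neg (\exists e\, \neg L(e,e))
Drive negations inward (¬∀x A ≡ ∃x ¬A, ¬∃x A ≡ ∀x ¬A, De Morgan for ∧/∨):
  (\exists g\, P(g,g)) \lor (\forall e\, L(e,e))
All bound variables are already distinct, so no renaming is needed.
Finally move all quantifiers to the prefix:
  \exists g\, \forall e\, (P(g,g) \lor L(e,e))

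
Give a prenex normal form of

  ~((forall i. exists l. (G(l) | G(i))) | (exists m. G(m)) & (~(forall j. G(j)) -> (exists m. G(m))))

exists i. forall l. forall m. exists j. forall w. (~G(l) & ~G(i) & (~G(m) | ~G(j) & ~G(w)))

Eliminate → and ↔ using ¬ and ∨.
  ~((forall i. exists l. (G(l) | G(i))) | (exists m. G(m)) & (~~(forall j. G(j)) | (exists m. G(m))))
Push ¬ through the quantifiers and connectives to reach negation normal form:
  (exists i. forall l. (~G(l) & ~G(i))) & ((forall m. ~G(m)) | (exists j. ~G(j)) & (forall m. ~G(m)))
Standardize variables apart so no two quantifiers bind the same name: m↦w.
  (exists i. forall l. (~G(l) & ~G(i))) & ((forall m. ~G(m)) | (exists j. ~G(j)) & (forall w. ~G(w)))
Pull the quantifiers to the front (each side's bound variable is not free in the other side):
  exists i. forall l. forall m. exists j. forall w. (~G(l) & ~G(i) & (~G(m) | ~G(j) & ~G(w)))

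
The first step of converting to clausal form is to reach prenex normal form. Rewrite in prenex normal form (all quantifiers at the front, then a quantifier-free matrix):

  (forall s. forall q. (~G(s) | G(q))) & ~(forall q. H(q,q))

forall s. forall q. exists v. ((~G(s) | G(q)) & ~H(v,v))

Move each ¬ inward, flipping quantifiers it crosses:
  (forall s. forall q. (~G(s) | G(q))) & (exists q. ~H(q,q))
Give each quantifier a distinct variable: q↦v.
  (forall s. forall q. (~G(s) | G(q))) & (exists v. ~H(v,v))
Finally move all quantifiers to the prefix:
  forall s. forall q. exists v. ((~G(s) | G(q)) & ~H(v,v))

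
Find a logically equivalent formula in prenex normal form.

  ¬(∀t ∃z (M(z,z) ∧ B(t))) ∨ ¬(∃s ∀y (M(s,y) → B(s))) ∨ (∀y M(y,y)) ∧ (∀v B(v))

Eliminate → and ↔ using ¬ and ∨.
  ¬(∀t ∃z (M(z,z) ∧ B(t))) ∨ ¬(∃s ∀y (¬M(s,y) ∨ B(s))) ∨ (∀y M(y,y)) ∧ (∀v B(v))
Move each ¬ inward, flipping quantifiers it crosses:
  (∃t ∀z (¬M(z,z) ∨ ¬B(t))) ∨ (∀s ∃y (M(s,y) ∧ ¬B(s))) ∨ (∀y M(y,y)) ∧ (∀v B(v))
Rename bound variables to avoid capture: y↦c.
  (∃t ∀z (¬M(z,z) ∨ ¬B(t))) ∨ (∀s ∃y (M(s,y) ∧ ¬B(s))) ∨ (∀c M(c,c)) ∧ (∀v B(v))
Pull the quantifiers to the front (each side's bound variable is not free in the other side):
  ∃t ∀z ∀s ∃y ∀c ∀v (¬M(z,z) ∨ ¬B(t) ∨ M(s,y) ∧ ¬B(s) ∨ M(c,c) ∧ B(v))

∃t ∀z ∀s ∃y ∀c ∀v (¬M(z,z) ∨ ¬B(t) ∨ M(s,y) ∧ ¬B(s) ∨ M(c,c) ∧ B(v))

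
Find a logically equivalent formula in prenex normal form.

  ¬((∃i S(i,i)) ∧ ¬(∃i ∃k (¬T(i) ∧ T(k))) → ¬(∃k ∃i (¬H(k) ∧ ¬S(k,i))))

∃i ∀p ∀k ∃s ∃w1 (S(i,i) ∧ (T(p) ∨ ¬T(k)) ∧ ¬H(s) ∧ ¬S(s,w1))

Eliminate → and ↔ using ¬ and ∨.
  ¬(¬((∃i S(i,i)) ∧ ¬(∃i ∃k (¬T(i) ∧ T(k)))) ∨ ¬(∃k ∃i (¬H(k) ∧ ¬S(k,i))))
Push ¬ through the quantifiers and connectives to reach negation normal form:
  (∃i S(i,i)) ∧ (∀i ∀k (T(i) ∨ ¬T(k))) ∧ (∃k ∃i (¬H(k) ∧ ¬S(k,i)))
Rename bound variables to avoid capture: i↦p, k↦s, i↦w1.
  (∃i S(i,i)) ∧ (∀p ∀k (T(p) ∨ ¬T(k))) ∧ (∃s ∃w1 (¬H(s) ∧ ¬S(s,w1)))
Pull the quantifiers to the front (each side's bound variable is not free in the other side):
  ∃i ∀p ∀k ∃s ∃w1 (S(i,i) ∧ (T(p) ∨ ¬T(k)) ∧ ¬H(s) ∧ ¬S(s,w1))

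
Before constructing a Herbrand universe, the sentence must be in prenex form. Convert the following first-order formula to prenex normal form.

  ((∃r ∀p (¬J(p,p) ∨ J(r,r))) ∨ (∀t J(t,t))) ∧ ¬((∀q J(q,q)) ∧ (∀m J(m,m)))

Move each ¬ inward, flipping quantifiers it crosses:
  ((∃r ∀p (¬J(p,p) ∨ J(r,r))) ∨ (∀t J(t,t))) ∧ ((∃q ¬J(q,q)) ∨ (∃m ¬J(m,m)))
Finally move all quantifiers to the prefix:
  ∃r ∀p ∀t ∃q ∃m ((¬J(p,p) ∨ J(r,r) ∨ J(t,t)) ∧ (¬J(q,q) ∨ ¬J(m,m)))

∃r ∀p ∀t ∃q ∃m ((¬J(p,p) ∨ J(r,r) ∨ J(t,t)) ∧ (¬J(q,q) ∨ ¬J(m,m)))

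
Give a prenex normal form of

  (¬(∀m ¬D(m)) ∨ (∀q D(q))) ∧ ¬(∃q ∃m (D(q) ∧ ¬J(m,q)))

∃m ∀q ∀t ∀u1 ((D(m) ∨ D(q)) ∧ (¬D(t) ∨ J(u1,t)))

Push ¬ through the quantifiers and connectives to reach negation normal form:
  ((∃m D(m)) ∨ (∀q D(q))) ∧ (∀q ∀m (¬D(q) ∨ J(m,q)))
Give each quantifier a distinct variable: q↦t, m↦u1.
  ((∃m D(m)) ∨ (∀q D(q))) ∧ (∀t ∀u1 (¬D(t) ∨ J(u1,t)))
Pull the quantifiers to the front (each side's bound variable is not free in the other side):
  ∃m ∀q ∀t ∀u1 ((D(m) ∨ D(q)) ∧ (¬D(t) ∨ J(u1,t)))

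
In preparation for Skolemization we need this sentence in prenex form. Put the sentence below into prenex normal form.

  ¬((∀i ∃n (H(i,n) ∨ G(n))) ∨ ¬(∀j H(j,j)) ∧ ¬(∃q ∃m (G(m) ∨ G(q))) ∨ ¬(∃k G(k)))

Push ¬ through the quantifiers and connectives to reach negation normal form:
  (∃i ∀n (¬H(i,n) ∧ ¬G(n))) ∧ ((∀j H(j,j)) ∨ (∃q ∃m (G(m) ∨ G(q)))) ∧ (∃k G(k))
Pull the quantifiers to the front (each side's bound variable is not free in the other side):
  ∃i ∀n ∀j ∃q ∃m ∃k (¬H(i,n) ∧ ¬G(n) ∧ (H(j,j) ∨ G(m) ∨ G(q)) ∧ G(k))

∃i ∀n ∀j ∃q ∃m ∃k (¬H(i,n) ∧ ¬G(n) ∧ (H(j,j) ∨ G(m) ∨ G(q)) ∧ G(k))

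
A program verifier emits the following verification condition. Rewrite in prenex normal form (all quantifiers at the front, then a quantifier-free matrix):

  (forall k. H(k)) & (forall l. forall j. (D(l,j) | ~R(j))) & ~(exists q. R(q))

Move each ¬ inward, flipping quantifiers it crosses:
  (forall k. H(k)) & (forall l. forall j. (D(l,j) | ~R(j))) & (forall q. ~R(q))
All bound variables are already distinct, so no renaming is needed.
Finally move all quantifiers to the prefix:
  forall k. forall l. forall j. forall q. (H(k) & (D(l,j) | ~R(j)) & ~R(q))

forall k. forall l. forall j. forall q. (H(k) & (D(l,j) | ~R(j)) & ~R(q))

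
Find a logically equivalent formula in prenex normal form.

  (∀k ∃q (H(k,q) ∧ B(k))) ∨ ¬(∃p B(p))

∀k ∃q ∀p (H(k,q) ∧ B(k) ∨ ¬B(p))

Move each ¬ inward, flipping quantifiers it crosses:
  (∀k ∃q (H(k,q) ∧ B(k))) ∨ (∀p ¬B(p))
All bound variables are already distinct, so no renaming is needed.
Extract every quantifier outward, since the variables are now distinct and don't occur free across branches:
  ∀k ∃q ∀p (H(k,q) ∧ B(k) ∨ ¬B(p))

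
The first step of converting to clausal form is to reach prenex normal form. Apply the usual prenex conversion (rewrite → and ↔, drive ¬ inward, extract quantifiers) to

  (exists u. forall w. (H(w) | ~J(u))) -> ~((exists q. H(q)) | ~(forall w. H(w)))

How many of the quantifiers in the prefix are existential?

1

Eliminate → and ↔ using ¬ and ∨.
  ~(exists u. forall w. (H(w) | ~J(u))) | ~((exists q. H(q)) | ~(forall w. H(w)))
Push ¬ through the quantifiers and connectives to reach negation normal form:
  (forall u. exists w. (~H(w) & J(u))) | (forall q. ~H(q)) & (forall w. H(w))
Give each quantifier a distinct variable: w↦y1.
  (forall u. exists w. (~H(w) & J(u))) | (forall q. ~H(q)) & (forall y1. H(y1))
Extract every quantifier outward, since the variables are now distinct and don't occur free across branches:
  forall u. exists w. forall q. forall y1. (~H(w) & J(u) | ~H(q) & H(y1))
The prefix is forall u exists w forall q forall y1: 3 universal, 1 existential.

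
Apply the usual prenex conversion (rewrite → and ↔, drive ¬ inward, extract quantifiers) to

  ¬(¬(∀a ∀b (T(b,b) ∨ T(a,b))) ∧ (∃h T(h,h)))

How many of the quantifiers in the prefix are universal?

3

Move each ¬ inward, flipping quantifiers it crosses:
  (∀a ∀b (T(b,b) ∨ T(a,b))) ∨ (∀h ¬T(h,h))
All bound variables are already distinct, so no renaming is needed.
Pull the quantifiers to the front (each side's bound variable is not free in the other side):
  ∀a ∀b ∀h (T(b,b) ∨ T(a,b) ∨ ¬T(h,h))
The prefix is ∀a ∀b ∀h: 3 universal, 0 existential.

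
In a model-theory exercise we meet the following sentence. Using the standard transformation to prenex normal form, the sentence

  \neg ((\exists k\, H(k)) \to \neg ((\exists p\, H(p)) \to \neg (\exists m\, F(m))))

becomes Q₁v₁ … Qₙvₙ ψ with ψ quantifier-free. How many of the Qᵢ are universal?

First replace A → B with ¬A ∨ B.
  \neg (\neg (\exists k\, H(k)) \lor \neg (\neg (\exists p\, H(p)) \lor \neg (\exists m\, F(m))))
Drive negations inward (¬∀x A ≡ ∃x ¬A, ¬∃x A ≡ ∀x ¬A, De Morgan for ∧/∨):
  (\exists k\, H(k)) \land ((\forall p\, \neg H(p)) \lor (\forall m\, \neg F(m)))
All bound variables are already distinct, so no renaming is needed.
Extract every quantifier outward, since the variables are now distinct and don't occur free across branches:
  \exists k\, \forall p\, \forall m\, (H(k) \land (\neg H(p) \lor \neg F(m)))
The prefix is \exists k \forall p \forall m: 2 universal, 1 existential.

2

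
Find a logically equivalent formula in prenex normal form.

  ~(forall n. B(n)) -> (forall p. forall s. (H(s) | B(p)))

Rewrite implications/biconditionals: A → B as ¬A ∨ B.
  ~~(forall n. B(n)) | (forall p. forall s. (H(s) | B(p)))
Drive negations inward (¬∀x A ≡ ∃x ¬A, ¬∃x A ≡ ∀x ¬A, De Morgan for ∧/∨):
  (forall n. B(n)) | (forall p. forall s. (H(s) | B(p)))
All bound variables are already distinct, so no renaming is needed.
Finally move all quantifiers to the prefix:
  forall n. forall p. forall s. (B(n) | H(s) | B(p))

forall n. forall p. forall s. (B(n) | H(s) | B(p))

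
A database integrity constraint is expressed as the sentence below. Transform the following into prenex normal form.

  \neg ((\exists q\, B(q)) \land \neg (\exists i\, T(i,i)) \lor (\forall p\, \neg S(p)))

Move each ¬ inward, flipping quantifiers it crosses:
  ((\forall q\, \neg B(q)) \lor (\exists i\, T(i,i))) \land (\exists p\, S(p))
Finally move all quantifiers to the prefix:
  \forall q\, \exists i\, \exists p\, ((\neg B(q) \lor T(i,i)) \land S(p))

\forall q\, \exists i\, \exists p\, ((\neg B(q) \lor T(i,i)) \land S(p))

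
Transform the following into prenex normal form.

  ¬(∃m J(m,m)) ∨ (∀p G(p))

∀m ∀p (¬J(m,m) ∨ G(p))

Move each ¬ inward, flipping quantifiers it crosses:
  (∀m ¬J(m,m)) ∨ (∀p G(p))
Finally move all quantifiers to the prefix:
  ∀m ∀p (¬J(m,m) ∨ G(p))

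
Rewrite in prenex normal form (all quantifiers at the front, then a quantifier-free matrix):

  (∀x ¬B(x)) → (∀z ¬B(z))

∃x ∀z (B(x) ∨ ¬B(z))

First replace A → B with ¬A ∨ B.
  ¬(∀x ¬B(x)) ∨ (∀z ¬B(z))
Drive negations inward (¬∀x A ≡ ∃x ¬A, ¬∃x A ≡ ∀x ¬A, De Morgan for ∧/∨):
  (∃x B(x)) ∨ (∀z ¬B(z))
All bound variables are already distinct, so no renaming is needed.
Pull the quantifiers to the front (each side's bound variable is not free in the other side):
  ∃x ∀z (B(x) ∨ ¬B(z))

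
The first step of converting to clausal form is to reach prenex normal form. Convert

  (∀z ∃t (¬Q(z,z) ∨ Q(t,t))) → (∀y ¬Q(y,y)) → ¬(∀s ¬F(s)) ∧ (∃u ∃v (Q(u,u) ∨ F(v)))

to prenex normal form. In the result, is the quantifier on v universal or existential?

Eliminate → and ↔ using ¬ and ∨.
  ¬(∀z ∃t (¬Q(z,z) ∨ Q(t,t))) ∨ ¬(∀y ¬Q(y,y)) ∨ ¬(∀s ¬F(s)) ∧ (∃u ∃v (Q(u,u) ∨ F(v)))
Push ¬ through the quantifiers and connectives to reach negation normal form:
  (∃z ∀t (Q(z,z) ∧ ¬Q(t,t))) ∨ (∃y Q(y,y)) ∨ (∃s F(s)) ∧ (∃u ∃v (Q(u,u) ∨ F(v)))
All bound variables are already distinct, so no renaming is needed.
Extract every quantifier outward, since the variables are now distinct and don't occur free across branches:
  ∃z ∀t ∃y ∃s ∃u ∃v (Q(z,z) ∧ ¬Q(t,t) ∨ Q(y,y) ∨ F(s) ∧ (Q(u,u) ∨ F(v)))
The quantifier ∃v sits under an even number of negations (counting the antecedent side of each →), so it remains existential.

existential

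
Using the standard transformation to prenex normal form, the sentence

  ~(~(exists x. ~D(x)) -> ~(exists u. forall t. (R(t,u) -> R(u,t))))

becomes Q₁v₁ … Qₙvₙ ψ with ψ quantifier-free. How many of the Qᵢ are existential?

1

Rewrite implications/biconditionals: A → B as ¬A ∨ B.
  ~(~~(exists x. ~D(x)) | ~(exists u. forall t. (~R(t,u) | R(u,t))))
Move each ¬ inward, flipping quantifiers it crosses:
  (forall x. D(x)) & (exists u. forall t. (~R(t,u) | R(u,t)))
All bound variables are already distinct, so no renaming is needed.
Pull the quantifiers to the front (each side's bound variable is not free in the other side):
  forall x. exists u. forall t. (D(x) & (~R(t,u) | R(u,t)))
The prefix is forall x exists u forall t: 2 universal, 1 existential.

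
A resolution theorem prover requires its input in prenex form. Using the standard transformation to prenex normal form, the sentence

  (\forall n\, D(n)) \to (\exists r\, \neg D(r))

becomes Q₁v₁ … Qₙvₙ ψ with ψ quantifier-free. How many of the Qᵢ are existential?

Eliminate → and ↔ using ¬ and ∨.
  \neg (\forall n\, D(n)) \lor (\exists r\, \neg D(r))
Push ¬ through the quantifiers and connectives to reach negation normal form:
  (\exists n\, \neg D(n)) \lor (\exists r\, \neg D(r))
All bound variables are already distinct, so no renaming is needed.
Pull the quantifiers to the front (each side's bound variable is not free in the other side):
  \exists n\, \exists r\, (\neg D(n) \lor \neg D(r))
The prefix is \exists n \exists r: 0 universal, 2 existential.

2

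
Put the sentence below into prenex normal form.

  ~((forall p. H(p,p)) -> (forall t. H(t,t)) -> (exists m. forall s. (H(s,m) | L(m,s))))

forall p. forall t. forall m. exists s. (H(p,p) & H(t,t) & ~H(s,m) & ~L(m,s))

Eliminate → and ↔ using ¬ and ∨.
  ~(~(forall p. H(p,p)) | ~(forall t. H(t,t)) | (exists m. forall s. (H(s,m) | L(m,s))))
Push ¬ through the quantifiers and connectives to reach negation normal form:
  (forall p. H(p,p)) & (forall t. H(t,t)) & (forall m. exists s. (~H(s,m) & ~L(m,s)))
All bound variables are already distinct, so no renaming is needed.
Extract every quantifier outward, since the variables are now distinct and don't occur free across branches:
  forall p. forall t. forall m. exists s. (H(p,p) & H(t,t) & ~H(s,m) & ~L(m,s))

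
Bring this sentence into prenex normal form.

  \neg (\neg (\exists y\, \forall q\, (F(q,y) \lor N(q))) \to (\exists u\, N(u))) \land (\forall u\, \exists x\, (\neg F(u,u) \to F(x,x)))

Eliminate → and ↔ using ¬ and ∨.
  \neg (\neg \neg (\exists y\, \forall q\, (F(q,y) \lor N(q))) \lor (\exists u\, N(u))) \land (\forall u\, \exists x\, (\neg \neg F(u,u) \lor F(x,x)))
Push ¬ through the quantifiers and connectives to reach negation normal form:
  (\forall y\, \exists q\, (\neg F(q,y) \land \neg N(q))) \land (\forall u\, \neg N(u)) \land (\forall u\, \exists x\, (F(u,u) \lor F(x,x)))
Give each quantifier a distinct variable: u↦a.
  (\forall y\, \exists q\, (\neg F(q,y) \land \neg N(q))) \land (\forall u\, \neg N(u)) \land (\forall a\, \exists x\, (F(a,a) \lor F(x,x)))
Extract every quantifier outward, since the variables are now distinct and don't occur free across branches:
  \forall y\, \exists q\, \forall u\, \forall a\, \exists x\, (\neg F(q,y) \land \neg N(q) \land \neg N(u) \land (F(a,a) \lor F(x,x)))

\forall y\, \exists q\, \forall u\, \forall a\, \exists x\, (\neg F(q,y) \land \neg N(q) \land \neg N(u) \land (F(a,a) \lor F(x,x)))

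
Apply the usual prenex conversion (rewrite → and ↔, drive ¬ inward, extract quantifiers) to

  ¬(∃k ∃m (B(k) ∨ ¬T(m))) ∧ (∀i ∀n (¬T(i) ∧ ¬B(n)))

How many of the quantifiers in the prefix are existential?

Push ¬ through the quantifiers and connectives to reach negation normal form:
  (∀k ∀m (¬B(k) ∧ T(m))) ∧ (∀i ∀n (¬T(i) ∧ ¬B(n)))
Pull the quantifiers to the front (each side's bound variable is not free in the other side):
  ∀k ∀m ∀i ∀n (¬B(k) ∧ T(m) ∧ ¬T(i) ∧ ¬B(n))
The prefix is ∀k ∀m ∀i ∀n: 4 universal, 0 existential.

0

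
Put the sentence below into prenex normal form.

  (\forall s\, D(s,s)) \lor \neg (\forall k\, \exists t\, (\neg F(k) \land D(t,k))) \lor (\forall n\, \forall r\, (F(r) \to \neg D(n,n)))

First replace A → B with ¬A ∨ B.
  (\forall s\, D(s,s)) \lor \neg (\forall k\, \exists t\, (\neg F(k) \land D(t,k))) \lor (\forall n\, \forall r\, (\neg F(r) \lor \neg D(n,n)))
Move each ¬ inward, flipping quantifiers it crosses:
  (\forall s\, D(s,s)) \lor (\exists k\, \forall t\, (F(k) \lor \neg D(t,k))) \lor (\forall n\, \forall r\, (\neg F(r) \lor \neg D(n,n)))
All bound variables are already distinct, so no renaming is needed.
Extract every quantifier outward, since the variables are now distinct and don't occur free across branches:
  \forall s\, \exists k\, \forall t\, \forall n\, \forall r\, (D(s,s) \lor F(k) \lor \neg D(t,k) \lor \neg F(r) \lor \neg D(n,n))

\forall s\, \exists k\, \forall t\, \forall n\, \forall r\, (D(s,s) \lor F(k) \lor \neg D(t,k) \lor \neg F(r) \lor \neg D(n,n))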